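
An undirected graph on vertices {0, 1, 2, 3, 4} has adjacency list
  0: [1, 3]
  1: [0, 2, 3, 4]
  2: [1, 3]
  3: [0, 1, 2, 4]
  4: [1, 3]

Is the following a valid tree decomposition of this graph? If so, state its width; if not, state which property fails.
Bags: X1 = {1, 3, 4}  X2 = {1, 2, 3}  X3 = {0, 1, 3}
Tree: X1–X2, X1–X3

Yes; width 2.

Every vertex of G appears in some bag (union = {0, 1, 2, 3, 4}); every edge is covered by a bag; and for each vertex v the set of bags containing v is connected in the bag tree. The decomposition is therefore valid. The largest bag has 3 vertices, so the width is 2.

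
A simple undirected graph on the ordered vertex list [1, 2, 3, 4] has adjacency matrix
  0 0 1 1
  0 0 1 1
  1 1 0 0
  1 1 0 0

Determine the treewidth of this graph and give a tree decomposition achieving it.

Treewidth 2.
One such decomposition:
Bags: B1 = {1, 2, 3}  B2 = {1, 2, 4}
Tree: B1–B2

The largest bag has 3 vertices, giving width 2; this decomposition certifies tw(G) ≤ 2. The edges 2–3–1–4–2 form a cycle, so G is not a tree and its treewidth is at least 2. Therefore the treewidth is 2.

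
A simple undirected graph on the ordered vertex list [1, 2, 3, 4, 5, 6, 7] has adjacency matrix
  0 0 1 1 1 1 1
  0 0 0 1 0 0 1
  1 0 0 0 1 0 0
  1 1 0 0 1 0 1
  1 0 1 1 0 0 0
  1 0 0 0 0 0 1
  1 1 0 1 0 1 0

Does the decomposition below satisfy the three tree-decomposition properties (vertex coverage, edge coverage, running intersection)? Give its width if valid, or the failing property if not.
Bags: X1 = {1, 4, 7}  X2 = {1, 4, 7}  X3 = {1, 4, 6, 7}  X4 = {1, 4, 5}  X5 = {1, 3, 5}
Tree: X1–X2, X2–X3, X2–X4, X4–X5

A tree decomposition must satisfy three properties: every vertex lies in some bag; for every edge, both endpoints lie together in some bag; and for every vertex, the bags containing it form a connected subtree. Here vertex 2 appears in no bag, so the decomposition is invalid.

No — vertex 2 appears in no bag.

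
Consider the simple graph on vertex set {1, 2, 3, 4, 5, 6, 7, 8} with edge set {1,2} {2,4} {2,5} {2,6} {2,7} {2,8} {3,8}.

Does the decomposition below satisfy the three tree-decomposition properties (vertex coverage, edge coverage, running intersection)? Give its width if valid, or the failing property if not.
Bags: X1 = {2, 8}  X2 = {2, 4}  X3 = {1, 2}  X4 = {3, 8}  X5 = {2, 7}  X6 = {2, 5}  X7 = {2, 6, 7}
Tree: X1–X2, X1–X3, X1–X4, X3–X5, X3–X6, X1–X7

No — bags containing vertex 7 are not connected in the tree.

A tree decomposition must satisfy three properties: every vertex lies in some bag; for every edge, both endpoints lie together in some bag; and for every vertex, the bags containing it form a connected subtree. Here bags containing vertex 7 are not connected in the tree, so the decomposition is invalid.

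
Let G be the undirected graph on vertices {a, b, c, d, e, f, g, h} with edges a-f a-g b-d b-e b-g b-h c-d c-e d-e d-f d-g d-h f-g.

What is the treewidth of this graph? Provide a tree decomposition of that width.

Treewidth 2.
One such decomposition:
Bags: B1 = {b, d, g}  B2 = {b, d, e}  B3 = {d, f, g}  B4 = {b, d, h}  B5 = {c, d, e}  B6 = {a, f, g}
Tree: B1–B2, B1–B3, B1–B4, B2–B5, B3–B6

Every bag has size at most 3, so the width is 3 − 1 = 2 and tw(G) ≤ 2. For the lower bound, the 3 vertices {c, d, e} are pairwise adjacent, and any tree decomposition puts a clique entirely inside one bag — forcing width ≥ 2. Therefore the treewidth is 2.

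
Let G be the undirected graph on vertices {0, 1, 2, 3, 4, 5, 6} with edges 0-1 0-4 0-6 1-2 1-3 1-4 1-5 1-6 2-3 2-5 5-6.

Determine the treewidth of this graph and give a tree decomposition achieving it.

The largest bag has 3 vertices, giving width 2; this decomposition certifies tw(G) ≤ 2. For the lower bound, the 3 vertices {0, 1, 4} are pairwise adjacent, and any tree decomposition puts a clique entirely inside one bag — forcing width ≥ 2. The upper and lower bounds meet at 2, so that is the treewidth.

Treewidth 2.
One such decomposition:
Bags: B1 = {0, 1, 4}  B2 = {0, 1, 6}  B3 = {1, 5, 6}  B4 = {1, 2, 5}  B5 = {1, 2, 3}
Tree: B1–B2, B2–B3, B3–B4, B4–B5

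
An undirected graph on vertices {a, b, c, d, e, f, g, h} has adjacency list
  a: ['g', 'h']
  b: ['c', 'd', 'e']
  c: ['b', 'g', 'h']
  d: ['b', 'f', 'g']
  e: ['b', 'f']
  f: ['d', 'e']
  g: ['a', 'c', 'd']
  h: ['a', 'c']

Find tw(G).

A width-2 tree decomposition is:
Bags: B1 = {d, e, f}  B2 = {b, d, e}  B3 = {b, d, g}  B4 = {b, c, g}  B5 = {a, c, g}  B6 = {a, c, h}
Tree: B1–B2, B2–B3, B3–B4, B4–B5, B5–B6
Each bag holds 3 vertices, so the decomposition has width 2, which upper-bounds the treewidth. For the lower bound, G contains the cycle f–e–b–d–f, so G is not a forest; only forests have treewidth ≤ 1, hence tw(G) ≥ 2. Combining the bounds, tw(G) = 2.

2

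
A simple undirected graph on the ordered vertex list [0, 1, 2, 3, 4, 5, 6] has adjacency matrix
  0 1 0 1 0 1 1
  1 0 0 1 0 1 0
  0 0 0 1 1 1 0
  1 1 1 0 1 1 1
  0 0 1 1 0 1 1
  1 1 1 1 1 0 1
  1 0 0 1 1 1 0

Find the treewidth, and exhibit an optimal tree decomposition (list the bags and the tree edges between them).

Each bag holds 4 vertices, so the decomposition has width 3, which upper-bounds the treewidth. On the other hand G contains the 4-clique {0, 1, 3, 5}. A clique must lie in a single bag of any decomposition, so no decomposition can have width below 3. Therefore the treewidth is 3.

Treewidth 3.
One optimal decomposition is:
Bags: B1 = {0, 3, 5, 6}  B2 = {3, 4, 5, 6}  B3 = {0, 1, 3, 5}  B4 = {2, 3, 4, 5}
Tree: B1–B2, B1–B3, B2–B4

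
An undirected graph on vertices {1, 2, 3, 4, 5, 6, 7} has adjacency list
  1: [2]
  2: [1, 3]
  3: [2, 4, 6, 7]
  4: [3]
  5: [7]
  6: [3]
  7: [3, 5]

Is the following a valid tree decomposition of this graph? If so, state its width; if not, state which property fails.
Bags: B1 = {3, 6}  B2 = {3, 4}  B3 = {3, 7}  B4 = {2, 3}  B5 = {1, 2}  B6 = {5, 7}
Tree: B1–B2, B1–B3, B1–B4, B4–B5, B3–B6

Vertex coverage: the bags together contain {1, 2, 3, 4, 5, 6, 7}, the full vertex set. Edge coverage: each edge of G has both endpoints in at least one bag. Running intersection: for every vertex, the bags containing it form a connected subtree. All three properties hold, so this is a valid tree decomposition of width max|bag| − 1 = 1, and hence tw(G) ≤ 1.

Yes; width 1.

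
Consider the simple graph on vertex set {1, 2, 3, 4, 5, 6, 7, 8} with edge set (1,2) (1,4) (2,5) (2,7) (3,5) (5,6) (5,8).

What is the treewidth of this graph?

A width-1 tree decomposition is:
Bags: B1 = {1, 2}  B2 = {2, 5}  B3 = {2, 7}  B4 = {1, 4}  B5 = {3, 5}  B6 = {5, 8}  B7 = {5, 6}
Tree: B1–B2, B1–B3, B1–B4, B2–B5, B2–B6, B2–B7
The largest bag has 2 vertices, giving width 1; this decomposition certifies tw(G) ≤ 1. Any graph with an edge has treewidth ≥ 1, and G has the edge 2–1. Hence tw(G) = 1 exactly.

1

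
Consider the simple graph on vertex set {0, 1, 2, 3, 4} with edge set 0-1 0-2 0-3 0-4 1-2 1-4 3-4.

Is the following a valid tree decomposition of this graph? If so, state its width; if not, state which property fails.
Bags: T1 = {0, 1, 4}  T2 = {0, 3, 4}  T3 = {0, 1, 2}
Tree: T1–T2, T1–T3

Checking the three conditions: (i) the bags cover all of {0, 1, 2, 3, 4}; (ii) for each edge, some bag contains both endpoints; (iii) the bags containing any fixed vertex form a subtree. All hold, so the decomposition is valid with width 3 − 1 = 2.

Yes; width 2.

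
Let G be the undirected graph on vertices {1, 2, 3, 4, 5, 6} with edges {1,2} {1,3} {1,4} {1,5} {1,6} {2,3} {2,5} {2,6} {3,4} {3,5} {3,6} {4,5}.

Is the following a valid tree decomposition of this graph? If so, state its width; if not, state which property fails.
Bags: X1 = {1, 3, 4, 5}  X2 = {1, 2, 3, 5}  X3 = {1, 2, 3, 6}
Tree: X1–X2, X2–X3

Checking the three conditions: (i) the bags cover all of {1, 2, 3, 4, 5, 6}; (ii) for each edge, some bag contains both endpoints; (iii) the bags containing any fixed vertex form a subtree. All hold, so the decomposition is valid with width 4 − 1 = 3.

Yes; width 3.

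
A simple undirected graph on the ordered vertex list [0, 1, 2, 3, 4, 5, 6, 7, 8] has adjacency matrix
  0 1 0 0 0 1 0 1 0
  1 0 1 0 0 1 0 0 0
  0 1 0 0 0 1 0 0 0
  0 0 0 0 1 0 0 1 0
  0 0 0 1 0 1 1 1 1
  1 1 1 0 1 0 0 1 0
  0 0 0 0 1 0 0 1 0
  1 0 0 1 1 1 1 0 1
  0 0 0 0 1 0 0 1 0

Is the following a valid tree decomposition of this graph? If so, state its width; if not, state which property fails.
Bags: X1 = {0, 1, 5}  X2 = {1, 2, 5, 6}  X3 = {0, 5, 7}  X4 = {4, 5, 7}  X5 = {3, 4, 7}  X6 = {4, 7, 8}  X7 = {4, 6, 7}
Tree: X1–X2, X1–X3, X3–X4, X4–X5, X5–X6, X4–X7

A tree decomposition must satisfy three properties: every vertex lies in some bag; for every edge, both endpoints lie together in some bag; and for every vertex, the bags containing it form a connected subtree. Here bags containing vertex 6 are not connected in the tree, so the decomposition is invalid.

No — bags containing vertex 6 are not connected in the tree.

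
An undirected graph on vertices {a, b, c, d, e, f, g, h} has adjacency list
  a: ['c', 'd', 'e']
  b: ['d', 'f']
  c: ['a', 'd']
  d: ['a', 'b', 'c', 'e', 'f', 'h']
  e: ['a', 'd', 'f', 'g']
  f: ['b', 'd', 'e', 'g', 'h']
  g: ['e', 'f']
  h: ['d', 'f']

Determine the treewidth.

A width-2 tree decomposition is:
Bags: B1 = {d, e, f}  B2 = {b, d, f}  B3 = {a, d, e}  B4 = {d, f, h}  B5 = {e, f, g}  B6 = {a, c, d}
Tree: B1–B2, B1–B3, B2–B4, B1–B5, B3–B6
Each bag holds 3 vertices, so the decomposition has width 2, which upper-bounds the treewidth. On the other hand G contains the 3-clique {a, d, e}. A clique must lie in a single bag of any decomposition, so no decomposition can have width below 2. Hence tw(G) = 2 exactly.

2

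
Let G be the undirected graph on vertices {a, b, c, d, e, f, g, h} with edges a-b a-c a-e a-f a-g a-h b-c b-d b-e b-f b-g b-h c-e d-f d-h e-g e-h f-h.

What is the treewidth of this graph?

3

A width-3 tree decomposition is:
Bags: B1 = {a, b, e, h}  B2 = {a, b, c, e}  B3 = {a, b, e, g}  B4 = {a, b, f, h}  B5 = {b, d, f, h}
Tree: B1–B2, B1–B3, B1–B4, B4–B5
Each bag holds 4 vertices, so the decomposition has width 3, which upper-bounds the treewidth. Conversely, {b, d, f, h} is a clique of size 4, and the vertices of any clique must share a bag in every tree decomposition; so some bag has ≥ 4 vertices and tw(G) ≥ 3. Hence tw(G) = 3 exactly.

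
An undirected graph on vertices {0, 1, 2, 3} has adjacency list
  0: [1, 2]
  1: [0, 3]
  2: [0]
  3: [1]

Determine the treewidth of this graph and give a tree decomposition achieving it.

Treewidth 1.
One optimal decomposition is:
Bags: B1 = {0, 1}  B2 = {1, 3}  B3 = {0, 2}
Tree: B1–B2, B1–B3

Each bag holds 2 vertices, so the decomposition has width 1, which upper-bounds the treewidth. G has an edge, so its treewidth is at least 1. Combining the bounds, tw(G) = 1.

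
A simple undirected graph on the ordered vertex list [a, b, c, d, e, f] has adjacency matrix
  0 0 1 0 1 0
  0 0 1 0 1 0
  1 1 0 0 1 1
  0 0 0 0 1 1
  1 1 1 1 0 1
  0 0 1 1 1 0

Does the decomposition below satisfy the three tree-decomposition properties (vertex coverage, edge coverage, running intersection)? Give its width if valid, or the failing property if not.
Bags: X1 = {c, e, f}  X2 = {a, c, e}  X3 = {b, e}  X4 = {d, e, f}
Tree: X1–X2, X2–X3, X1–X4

No — edge (c,b) lies in no bag.

A tree decomposition must satisfy three properties: every vertex lies in some bag; for every edge, both endpoints lie together in some bag; and for every vertex, the bags containing it form a connected subtree. Here edge (c,b) lies in no bag, so the decomposition is invalid.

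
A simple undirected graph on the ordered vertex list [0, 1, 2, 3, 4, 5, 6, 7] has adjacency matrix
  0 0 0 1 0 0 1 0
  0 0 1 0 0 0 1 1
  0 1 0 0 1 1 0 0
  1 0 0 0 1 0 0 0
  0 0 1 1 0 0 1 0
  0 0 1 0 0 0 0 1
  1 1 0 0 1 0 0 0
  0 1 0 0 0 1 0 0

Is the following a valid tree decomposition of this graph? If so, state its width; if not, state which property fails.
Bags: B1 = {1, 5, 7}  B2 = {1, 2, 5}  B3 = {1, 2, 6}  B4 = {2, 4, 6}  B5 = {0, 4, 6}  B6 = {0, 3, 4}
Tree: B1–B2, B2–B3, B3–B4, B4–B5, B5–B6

Checking the three conditions: (i) the bags cover all of {0, 1, 2, 3, 4, 5, 6, 7}; (ii) for each edge, some bag contains both endpoints; (iii) the bags containing any fixed vertex form a subtree. All hold, so the decomposition is valid with width 3 − 1 = 2.

Yes; width 2.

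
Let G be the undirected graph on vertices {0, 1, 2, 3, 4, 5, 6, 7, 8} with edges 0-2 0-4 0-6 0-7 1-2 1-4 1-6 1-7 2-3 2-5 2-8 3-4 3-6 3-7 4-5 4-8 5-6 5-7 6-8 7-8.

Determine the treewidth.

A width-4 tree decomposition is:
Bags: B1 = {1, 2, 4, 6, 7}  B2 = {2, 4, 5, 6, 7}  B3 = {2, 3, 4, 6, 7}  B4 = {2, 4, 6, 7, 8}  B5 = {0, 2, 4, 6, 7}
Tree: B1–B2, B2–B3, B3–B4, B4–B5
Each bag holds 5 vertices, so the decomposition has width 4, which upper-bounds the treewidth. For the lower bound: the 5 vertex sets {1,4}, {5,6}, {2,3}, {7}, {8} are disjoint, each induces a connected subgraph, and every pair is joined by at least one edge of G. Contracting each set to a single vertex therefore yields K_{5} as a minor, and since treewidth is minor-monotone, tw(G) ≥ tw(K_{5}) = 4. Combining the bounds, tw(G) = 4.

4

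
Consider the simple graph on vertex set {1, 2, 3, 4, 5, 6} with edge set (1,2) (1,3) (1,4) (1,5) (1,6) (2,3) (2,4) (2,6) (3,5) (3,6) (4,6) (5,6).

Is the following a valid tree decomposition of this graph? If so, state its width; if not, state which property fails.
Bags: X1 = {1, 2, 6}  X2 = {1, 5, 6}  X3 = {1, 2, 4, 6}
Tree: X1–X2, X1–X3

No — vertex 3 appears in no bag.

A tree decomposition must satisfy three properties: every vertex lies in some bag; for every edge, both endpoints lie together in some bag; and for every vertex, the bags containing it form a connected subtree. Here vertex 3 appears in no bag, so the decomposition is invalid.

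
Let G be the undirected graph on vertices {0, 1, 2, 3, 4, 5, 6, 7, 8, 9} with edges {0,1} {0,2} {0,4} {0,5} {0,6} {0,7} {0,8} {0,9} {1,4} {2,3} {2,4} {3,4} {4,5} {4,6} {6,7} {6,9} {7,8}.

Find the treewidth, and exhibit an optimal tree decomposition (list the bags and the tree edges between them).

Each bag holds 3 vertices, so the decomposition has width 2, which upper-bounds the treewidth. For the lower bound, the 3 vertices {0, 7, 8} are pairwise adjacent, and any tree decomposition puts a clique entirely inside one bag — forcing width ≥ 2. Hence tw(G) = 2 exactly.

Treewidth 2.
One optimal decomposition is:
Bags: B1 = {0, 4, 5}  B2 = {0, 4, 6}  B3 = {0, 2, 4}  B4 = {0, 6, 7}  B5 = {2, 3, 4}  B6 = {0, 1, 4}  B7 = {0, 6, 9}  B8 = {0, 7, 8}
Tree: B1–B2, B2–B3, B2–B4, B3–B5, B2–B6, B4–B7, B4–B8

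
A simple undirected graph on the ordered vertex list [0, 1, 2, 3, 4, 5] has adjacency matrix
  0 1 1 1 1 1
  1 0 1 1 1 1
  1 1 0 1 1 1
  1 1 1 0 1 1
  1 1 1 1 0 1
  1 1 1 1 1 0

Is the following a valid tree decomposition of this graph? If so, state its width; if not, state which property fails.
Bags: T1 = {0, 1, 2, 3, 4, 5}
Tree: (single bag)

Yes; width 5.

Vertex coverage: the bags together contain {0, 1, 2, 3, 4, 5}, the full vertex set. Edge coverage: each edge of G has both endpoints in at least one bag. Running intersection: for every vertex, the bags containing it form a connected subtree. All three properties hold, so this is a valid tree decomposition of width max|bag| − 1 = 5, and hence tw(G) ≤ 5.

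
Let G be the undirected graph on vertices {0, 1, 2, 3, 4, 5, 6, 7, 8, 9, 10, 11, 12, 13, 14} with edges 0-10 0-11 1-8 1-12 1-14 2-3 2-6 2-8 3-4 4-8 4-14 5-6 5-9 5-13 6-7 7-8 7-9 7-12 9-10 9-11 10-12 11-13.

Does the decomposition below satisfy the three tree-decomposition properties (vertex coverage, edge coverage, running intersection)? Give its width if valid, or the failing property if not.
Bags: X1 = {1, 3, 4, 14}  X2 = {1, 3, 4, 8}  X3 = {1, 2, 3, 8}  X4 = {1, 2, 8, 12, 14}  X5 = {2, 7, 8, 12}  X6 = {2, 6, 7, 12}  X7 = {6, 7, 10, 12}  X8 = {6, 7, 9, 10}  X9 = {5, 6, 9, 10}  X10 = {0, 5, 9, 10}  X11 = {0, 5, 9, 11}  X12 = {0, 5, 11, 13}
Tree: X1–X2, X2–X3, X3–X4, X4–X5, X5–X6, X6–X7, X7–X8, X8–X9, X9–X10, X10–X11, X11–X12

No — bags containing vertex 14 are not connected in the tree.

A tree decomposition must satisfy three properties: every vertex lies in some bag; for every edge, both endpoints lie together in some bag; and for every vertex, the bags containing it form a connected subtree. Here bags containing vertex 14 are not connected in the tree, so the decomposition is invalid.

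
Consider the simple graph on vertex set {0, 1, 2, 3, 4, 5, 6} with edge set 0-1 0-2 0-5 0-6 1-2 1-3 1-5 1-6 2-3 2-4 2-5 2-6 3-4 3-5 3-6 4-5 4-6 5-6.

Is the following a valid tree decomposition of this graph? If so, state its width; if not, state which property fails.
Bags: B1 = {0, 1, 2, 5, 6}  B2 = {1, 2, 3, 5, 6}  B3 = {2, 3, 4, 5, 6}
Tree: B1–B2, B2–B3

Yes; width 4.

Checking the three conditions: (i) the bags cover all of {0, 1, 2, 3, 4, 5, 6}; (ii) for each edge, some bag contains both endpoints; (iii) the bags containing any fixed vertex form a subtree. All hold, so the decomposition is valid with width 5 − 1 = 4.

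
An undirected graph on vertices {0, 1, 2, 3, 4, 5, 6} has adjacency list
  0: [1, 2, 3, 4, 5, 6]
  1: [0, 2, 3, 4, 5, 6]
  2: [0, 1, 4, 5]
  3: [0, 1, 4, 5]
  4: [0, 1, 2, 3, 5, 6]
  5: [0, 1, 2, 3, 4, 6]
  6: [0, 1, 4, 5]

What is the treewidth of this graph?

A width-4 tree decomposition is:
Bags: B1 = {0, 1, 3, 4, 5}  B2 = {0, 1, 4, 5, 6}  B3 = {0, 1, 2, 4, 5}
Tree: B1–B2, B2–B3
Every bag has size at most 5, so the width is 5 − 1 = 4 and tw(G) ≤ 4. Conversely, {0, 1, 2, 4, 5} is a clique of size 5, and the vertices of any clique must share a bag in every tree decomposition; so some bag has ≥ 5 vertices and tw(G) ≥ 4. Therefore the treewidth is 4.

4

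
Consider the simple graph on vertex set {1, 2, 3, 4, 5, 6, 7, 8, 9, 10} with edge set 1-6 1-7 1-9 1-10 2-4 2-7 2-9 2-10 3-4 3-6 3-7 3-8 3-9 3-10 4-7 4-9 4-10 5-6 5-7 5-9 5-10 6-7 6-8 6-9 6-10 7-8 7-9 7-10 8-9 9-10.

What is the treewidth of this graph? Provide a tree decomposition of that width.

Treewidth 4.
Bags: B1 = {2, 4, 7, 9, 10}  B2 = {3, 4, 7, 9, 10}  B3 = {3, 6, 7, 9, 10}  B4 = {5, 6, 7, 9, 10}  B5 = {3, 6, 7, 8, 9}  B6 = {1, 6, 7, 9, 10}
Tree: B1–B2, B2–B3, B3–B4, B3–B5, B4–B6

Each bag holds 5 vertices, so the decomposition has width 4, which upper-bounds the treewidth. For the lower bound, the 5 vertices {3, 6, 7, 8, 9} are pairwise adjacent, and any tree decomposition puts a clique entirely inside one bag — forcing width ≥ 4. Combining the bounds, tw(G) = 4.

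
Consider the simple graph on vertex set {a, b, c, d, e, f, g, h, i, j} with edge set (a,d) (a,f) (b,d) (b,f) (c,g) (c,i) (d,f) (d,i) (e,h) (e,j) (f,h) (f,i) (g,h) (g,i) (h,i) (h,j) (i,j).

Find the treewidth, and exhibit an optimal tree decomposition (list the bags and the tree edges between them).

The largest bag has 3 vertices, giving width 2; this decomposition certifies tw(G) ≤ 2. For the lower bound, the 3 vertices {e, h, j} are pairwise adjacent, and any tree decomposition puts a clique entirely inside one bag — forcing width ≥ 2. Hence tw(G) = 2 exactly.

Treewidth 2.
One such decomposition:
Bags: B1 = {c, g, i}  B2 = {g, h, i}  B3 = {f, h, i}  B4 = {d, f, i}  B5 = {h, i, j}  B6 = {a, d, f}  B7 = {e, h, j}  B8 = {b, d, f}
Tree: B1–B2, B2–B3, B3–B4, B3–B5, B4–B6, B5–B7, B4–B8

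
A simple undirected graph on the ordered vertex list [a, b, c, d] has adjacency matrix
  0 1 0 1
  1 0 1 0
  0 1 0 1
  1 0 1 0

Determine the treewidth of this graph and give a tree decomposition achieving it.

Treewidth 2.
One such decomposition:
Bags: B1 = {b, c, d}  B2 = {a, b, d}
Tree: B1–B2

The largest bag has 3 vertices, giving width 2; this decomposition certifies tw(G) ≤ 2. For the lower bound, G contains the cycle b–c–d–a–b, so G is not a forest; only forests have treewidth ≤ 1, hence tw(G) ≥ 2. Hence tw(G) = 2 exactly.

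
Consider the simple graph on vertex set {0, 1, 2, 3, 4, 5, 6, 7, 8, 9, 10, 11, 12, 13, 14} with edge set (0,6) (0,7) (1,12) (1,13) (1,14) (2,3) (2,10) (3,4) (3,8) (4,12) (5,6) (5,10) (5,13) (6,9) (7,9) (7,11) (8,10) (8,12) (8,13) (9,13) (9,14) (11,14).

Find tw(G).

3

A width-3 tree decomposition is:
Bags: B1 = {0, 6, 7, 11}  B2 = {6, 7, 9, 11}  B3 = {6, 9, 11, 14}  B4 = {5, 6, 9, 14}  B5 = {5, 9, 13, 14}  B6 = {1, 5, 13, 14}  B7 = {1, 5, 10, 13}  B8 = {1, 8, 10, 13}  B9 = {1, 8, 10, 12}  B10 = {2, 8, 10, 12}  B11 = {2, 3, 8, 12}  B12 = {2, 3, 4, 12}
Tree: B1–B2, B2–B3, B3–B4, B4–B5, B5–B6, B6–B7, B7–B8, B8–B9, B9–B10, B10–B11, B11–B12
Every bag has size at most 4, so the width is 4 − 1 = 3 and tw(G) ≤ 3. For the lower bound: the 4 vertex sets {0,7,11}, {6}, {9}, {1,5,13,14} are disjoint, each induces a connected subgraph, and every pair is joined by at least one edge of G. Contracting each set to a single vertex therefore yields K_{4} as a minor, and since treewidth is minor-monotone, tw(G) ≥ tw(K_{4}) = 3. The upper and lower bounds meet at 3, so that is the treewidth.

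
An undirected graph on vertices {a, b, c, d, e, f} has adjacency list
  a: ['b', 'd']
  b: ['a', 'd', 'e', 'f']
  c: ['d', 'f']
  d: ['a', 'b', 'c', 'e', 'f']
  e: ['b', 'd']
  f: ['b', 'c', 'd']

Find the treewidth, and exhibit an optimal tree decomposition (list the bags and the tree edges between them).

Treewidth 2.
One such decomposition:
Bags: B1 = {b, d, f}  B2 = {b, d, e}  B3 = {a, b, d}  B4 = {c, d, f}
Tree: B1–B2, B2–B3, B1–B4

The largest bag has 3 vertices, giving width 2; this decomposition certifies tw(G) ≤ 2. For the lower bound, the 3 vertices {c, d, f} are pairwise adjacent, and any tree decomposition puts a clique entirely inside one bag — forcing width ≥ 2. The upper and lower bounds meet at 2, so that is the treewidth.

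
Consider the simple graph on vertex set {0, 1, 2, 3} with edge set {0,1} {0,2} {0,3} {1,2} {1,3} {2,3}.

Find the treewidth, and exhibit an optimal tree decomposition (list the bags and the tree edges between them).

Treewidth 3.
One optimal decomposition is:
Bags: B1 = {0, 1, 2, 3}
Tree: (single bag)

With just one bag of size 4, the width is 4 − 1 = 3, so tw(G) ≤ 3. For the lower bound, the 4 vertices {0, 1, 2, 3} are pairwise adjacent, and any tree decomposition puts a clique entirely inside one bag — forcing width ≥ 3. Combining the bounds, tw(G) = 3.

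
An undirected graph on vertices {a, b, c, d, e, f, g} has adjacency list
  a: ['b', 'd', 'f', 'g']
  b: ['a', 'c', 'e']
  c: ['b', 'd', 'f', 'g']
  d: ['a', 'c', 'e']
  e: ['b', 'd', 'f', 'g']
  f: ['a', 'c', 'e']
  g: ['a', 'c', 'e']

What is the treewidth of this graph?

3

A width-3 tree decomposition is:
Bags: B1 = {a, c, e, g}  B2 = {a, c, d, e}  B3 = {a, c, e, f}  B4 = {a, b, c, e}
Tree: B1–B2, B2–B3, B3–B4
Each bag holds 4 vertices, so the decomposition has width 3, which upper-bounds the treewidth. For the lower bound: the 4 vertex sets {c,g}, {a,d}, {e}, {f} are disjoint, each induces a connected subgraph, and every pair is joined by at least one edge of G. Contracting each set to a single vertex therefore yields K_{4} as a minor, and since treewidth is minor-monotone, tw(G) ≥ tw(K_{4}) = 3. The upper and lower bounds meet at 3, so that is the treewidth.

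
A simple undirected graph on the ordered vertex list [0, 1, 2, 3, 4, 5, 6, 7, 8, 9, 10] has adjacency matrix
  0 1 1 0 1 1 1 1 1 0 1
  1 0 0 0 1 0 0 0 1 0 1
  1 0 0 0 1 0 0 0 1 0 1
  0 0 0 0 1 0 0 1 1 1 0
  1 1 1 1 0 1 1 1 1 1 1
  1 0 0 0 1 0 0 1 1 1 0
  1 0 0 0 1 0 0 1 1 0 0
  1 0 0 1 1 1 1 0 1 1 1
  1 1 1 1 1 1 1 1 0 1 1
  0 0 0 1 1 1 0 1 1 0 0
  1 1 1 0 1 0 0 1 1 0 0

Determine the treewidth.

4

A width-4 tree decomposition is:
Bags: B1 = {0, 4, 5, 7, 8}  B2 = {0, 4, 7, 8, 10}  B3 = {4, 5, 7, 8, 9}  B4 = {0, 2, 4, 8, 10}  B5 = {0, 1, 4, 8, 10}  B6 = {3, 4, 7, 8, 9}  B7 = {0, 4, 6, 7, 8}
Tree: B1–B2, B1–B3, B2–B4, B4–B5, B3–B6, B1–B7
The largest bag has 5 vertices, giving width 4; this decomposition certifies tw(G) ≤ 4. For the lower bound, the 5 vertices {0, 1, 4, 8, 10} are pairwise adjacent, and any tree decomposition puts a clique entirely inside one bag — forcing width ≥ 4. Hence tw(G) = 4 exactly.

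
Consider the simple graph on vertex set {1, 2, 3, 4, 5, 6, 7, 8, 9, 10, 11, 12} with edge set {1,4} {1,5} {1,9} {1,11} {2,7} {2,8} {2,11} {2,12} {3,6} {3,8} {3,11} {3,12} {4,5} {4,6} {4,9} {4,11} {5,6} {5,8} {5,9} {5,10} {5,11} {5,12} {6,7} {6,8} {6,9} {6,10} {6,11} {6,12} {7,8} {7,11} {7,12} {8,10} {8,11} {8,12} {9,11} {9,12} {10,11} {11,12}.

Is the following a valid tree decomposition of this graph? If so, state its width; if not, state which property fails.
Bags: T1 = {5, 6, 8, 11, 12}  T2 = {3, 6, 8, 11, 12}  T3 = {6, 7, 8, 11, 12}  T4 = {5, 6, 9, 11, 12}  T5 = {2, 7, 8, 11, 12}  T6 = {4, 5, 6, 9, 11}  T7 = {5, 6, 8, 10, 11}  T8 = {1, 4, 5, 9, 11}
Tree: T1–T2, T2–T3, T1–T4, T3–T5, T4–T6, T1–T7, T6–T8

Every vertex of G appears in some bag (union = {1, 2, 3, 4, 5, 6, 7, 8, 9, 10, 11, 12}); every edge is covered by a bag; and for each vertex v the set of bags containing v is connected in the bag tree. The decomposition is therefore valid. The largest bag has 5 vertices, so the width is 4.

Yes; width 4.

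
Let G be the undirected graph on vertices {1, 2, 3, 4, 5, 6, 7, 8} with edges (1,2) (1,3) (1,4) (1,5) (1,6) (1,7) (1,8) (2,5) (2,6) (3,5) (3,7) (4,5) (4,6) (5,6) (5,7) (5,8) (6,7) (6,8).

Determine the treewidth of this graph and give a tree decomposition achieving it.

Treewidth 3.
Bags: B1 = {1, 3, 5, 7}  B2 = {1, 5, 6, 7}  B3 = {1, 5, 6, 8}  B4 = {1, 2, 5, 6}  B5 = {1, 4, 5, 6}
Tree: B1–B2, B2–B3, B3–B4, B2–B5

Every bag has size at most 4, so the width is 4 − 1 = 3 and tw(G) ≤ 3. Conversely, {1, 3, 5, 7} is a clique of size 4, and the vertices of any clique must share a bag in every tree decomposition; so some bag has ≥ 4 vertices and tw(G) ≥ 3. Combining the bounds, tw(G) = 3.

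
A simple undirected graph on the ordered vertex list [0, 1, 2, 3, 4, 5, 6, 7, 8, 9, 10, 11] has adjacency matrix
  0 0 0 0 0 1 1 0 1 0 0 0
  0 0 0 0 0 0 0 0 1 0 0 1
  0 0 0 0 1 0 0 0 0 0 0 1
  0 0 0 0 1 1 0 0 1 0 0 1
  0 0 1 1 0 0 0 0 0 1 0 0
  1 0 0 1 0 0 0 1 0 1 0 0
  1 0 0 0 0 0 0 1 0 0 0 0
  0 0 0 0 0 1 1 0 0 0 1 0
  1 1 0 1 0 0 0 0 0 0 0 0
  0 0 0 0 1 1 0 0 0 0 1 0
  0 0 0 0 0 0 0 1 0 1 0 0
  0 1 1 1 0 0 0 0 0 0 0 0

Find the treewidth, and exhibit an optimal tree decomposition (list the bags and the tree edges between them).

Treewidth 3.
One optimal decomposition is:
Bags: B1 = {6, 7, 9, 10}  B2 = {5, 6, 7, 9}  B3 = {0, 5, 6, 9}  B4 = {0, 4, 5, 9}  B5 = {0, 3, 4, 5}  B6 = {0, 3, 4, 8}  B7 = {2, 3, 4, 8}  B8 = {2, 3, 8, 11}  B9 = {1, 2, 8, 11}
Tree: B1–B2, B2–B3, B3–B4, B4–B5, B5–B6, B6–B7, B7–B8, B8–B9

Every bag has size at most 4, so the width is 4 − 1 = 3 and tw(G) ≤ 3. For the lower bound: the 4 vertex sets {6,7,10}, {9}, {5}, {0,3,4,8} are disjoint, each induces a connected subgraph, and every pair is joined by at least one edge of G. Contracting each set to a single vertex therefore yields K_{4} as a minor, and since treewidth is minor-monotone, tw(G) ≥ tw(K_{4}) = 3. Combining the bounds, tw(G) = 3.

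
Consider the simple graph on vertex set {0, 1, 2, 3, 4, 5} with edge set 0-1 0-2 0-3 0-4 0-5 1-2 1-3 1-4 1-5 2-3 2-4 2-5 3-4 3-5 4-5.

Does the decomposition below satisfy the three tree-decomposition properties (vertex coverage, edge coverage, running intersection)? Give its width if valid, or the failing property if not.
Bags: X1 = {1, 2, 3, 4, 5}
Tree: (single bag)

No — vertex 0 appears in no bag.

A tree decomposition must satisfy three properties: every vertex lies in some bag; for every edge, both endpoints lie together in some bag; and for every vertex, the bags containing it form a connected subtree. Here vertex 0 appears in no bag, so the decomposition is invalid.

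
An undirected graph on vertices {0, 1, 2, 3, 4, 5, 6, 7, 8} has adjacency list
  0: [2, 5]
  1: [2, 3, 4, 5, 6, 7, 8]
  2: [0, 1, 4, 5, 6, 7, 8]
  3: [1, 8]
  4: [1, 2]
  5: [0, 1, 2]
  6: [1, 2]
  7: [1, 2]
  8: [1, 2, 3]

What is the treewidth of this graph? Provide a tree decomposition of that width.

Treewidth 2.
One such decomposition:
Bags: B1 = {1, 2, 4}  B2 = {1, 2, 8}  B3 = {1, 2, 6}  B4 = {1, 2, 5}  B5 = {0, 2, 5}  B6 = {1, 3, 8}  B7 = {1, 2, 7}
Tree: B1–B2, B1–B3, B1–B4, B4–B5, B2–B6, B3–B7

Every bag has size at most 3, so the width is 3 − 1 = 2 and tw(G) ≤ 2. Conversely, {0, 2, 5} is a clique of size 3, and the vertices of any clique must share a bag in every tree decomposition; so some bag has ≥ 3 vertices and tw(G) ≥ 2. Therefore the treewidth is 2.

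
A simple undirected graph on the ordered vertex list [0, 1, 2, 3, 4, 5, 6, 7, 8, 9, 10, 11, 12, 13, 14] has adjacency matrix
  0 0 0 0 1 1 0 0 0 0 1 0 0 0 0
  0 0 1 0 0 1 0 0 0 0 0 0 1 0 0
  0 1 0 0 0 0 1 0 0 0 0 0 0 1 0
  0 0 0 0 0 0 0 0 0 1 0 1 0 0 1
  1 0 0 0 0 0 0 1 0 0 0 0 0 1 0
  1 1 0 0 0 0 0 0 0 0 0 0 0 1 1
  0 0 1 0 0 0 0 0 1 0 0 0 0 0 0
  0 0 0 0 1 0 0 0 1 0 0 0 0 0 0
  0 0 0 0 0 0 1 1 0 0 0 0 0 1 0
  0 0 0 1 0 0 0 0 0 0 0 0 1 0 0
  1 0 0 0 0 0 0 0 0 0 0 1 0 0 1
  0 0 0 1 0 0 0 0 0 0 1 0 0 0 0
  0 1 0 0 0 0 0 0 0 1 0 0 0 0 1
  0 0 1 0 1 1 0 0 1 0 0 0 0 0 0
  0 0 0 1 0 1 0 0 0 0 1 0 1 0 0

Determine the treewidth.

A width-3 tree decomposition is:
Bags: B1 = {2, 6, 7, 8}  B2 = {2, 7, 8, 13}  B3 = {2, 4, 7, 13}  B4 = {1, 2, 4, 13}  B5 = {1, 4, 5, 13}  B6 = {0, 1, 4, 5}  B7 = {0, 1, 5, 12}  B8 = {0, 5, 12, 14}  B9 = {0, 10, 12, 14}  B10 = {9, 10, 12, 14}  B11 = {3, 9, 10, 14}  B12 = {3, 9, 10, 11}
Tree: B1–B2, B2–B3, B3–B4, B4–B5, B5–B6, B6–B7, B7–B8, B8–B9, B9–B10, B10–B11, B11–B12
Each bag holds 4 vertices, so the decomposition has width 3, which upper-bounds the treewidth. For the lower bound: the 4 vertex sets {6,7,8}, {2}, {13}, {0,1,4,5} are disjoint, each induces a connected subgraph, and every pair is joined by at least one edge of G. Contracting each set to a single vertex therefore yields K_{4} as a minor, and since treewidth is minor-monotone, tw(G) ≥ tw(K_{4}) = 3. Therefore the treewidth is 3.

3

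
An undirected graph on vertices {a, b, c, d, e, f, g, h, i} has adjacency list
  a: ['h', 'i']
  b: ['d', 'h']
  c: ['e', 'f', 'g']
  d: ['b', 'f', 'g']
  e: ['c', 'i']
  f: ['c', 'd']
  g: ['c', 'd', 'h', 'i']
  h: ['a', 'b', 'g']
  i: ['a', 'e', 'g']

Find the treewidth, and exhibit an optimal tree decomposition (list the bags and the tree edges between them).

The largest bag has 4 vertices, giving width 3; this decomposition certifies tw(G) ≤ 3. For the lower bound: the 4 vertex sets {c,e,f}, {d}, {g}, {a,b,h,i} are disjoint, each induces a connected subgraph, and every pair is joined by at least one edge of G. Contracting each set to a single vertex therefore yields K_{4} as a minor, and since treewidth is minor-monotone, tw(G) ≥ tw(K_{4}) = 3. The upper and lower bounds meet at 3, so that is the treewidth.

Treewidth 3.
Bags: B1 = {c, d, e, f}  B2 = {c, d, e, g}  B3 = {d, e, g, i}  B4 = {b, d, g, i}  B5 = {b, g, h, i}  B6 = {a, b, h, i}
Tree: B1–B2, B2–B3, B3–B4, B4–B5, B5–B6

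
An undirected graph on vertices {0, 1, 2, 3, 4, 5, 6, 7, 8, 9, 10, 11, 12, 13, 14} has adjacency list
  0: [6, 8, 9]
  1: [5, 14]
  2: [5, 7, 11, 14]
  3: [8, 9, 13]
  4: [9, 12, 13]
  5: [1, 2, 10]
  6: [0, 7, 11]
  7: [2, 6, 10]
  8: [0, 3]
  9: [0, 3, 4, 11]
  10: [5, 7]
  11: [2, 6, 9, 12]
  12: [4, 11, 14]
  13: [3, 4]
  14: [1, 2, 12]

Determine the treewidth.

3

A width-3 tree decomposition is:
Bags: B1 = {3, 4, 8, 13}  B2 = {3, 4, 8, 9}  B3 = {0, 4, 8, 9}  B4 = {0, 4, 9, 12}  B5 = {0, 9, 11, 12}  B6 = {0, 6, 11, 12}  B7 = {6, 11, 12, 14}  B8 = {2, 6, 11, 14}  B9 = {2, 6, 7, 14}  B10 = {1, 2, 7, 14}  B11 = {1, 2, 5, 7}  B12 = {1, 5, 7, 10}
Tree: B1–B2, B2–B3, B3–B4, B4–B5, B5–B6, B6–B7, B7–B8, B8–B9, B9–B10, B10–B11, B11–B12
Every bag has size at most 4, so the width is 4 − 1 = 3 and tw(G) ≤ 3. For the lower bound: the 4 vertex sets {3,8,13}, {4}, {9}, {0,6,11,12} are disjoint, each induces a connected subgraph, and every pair is joined by at least one edge of G. Contracting each set to a single vertex therefore yields K_{4} as a minor, and since treewidth is minor-monotone, tw(G) ≥ tw(K_{4}) = 3. The upper and lower bounds meet at 3, so that is the treewidth.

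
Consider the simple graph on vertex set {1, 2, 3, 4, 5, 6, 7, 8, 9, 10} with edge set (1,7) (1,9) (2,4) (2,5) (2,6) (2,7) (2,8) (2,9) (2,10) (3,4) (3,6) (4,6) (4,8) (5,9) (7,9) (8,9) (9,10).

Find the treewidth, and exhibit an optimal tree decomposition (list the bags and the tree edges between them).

Treewidth 2.
Bags: B1 = {2, 4, 8}  B2 = {2, 4, 6}  B3 = {2, 8, 9}  B4 = {2, 9, 10}  B5 = {2, 5, 9}  B6 = {2, 7, 9}  B7 = {3, 4, 6}  B8 = {1, 7, 9}
Tree: B1–B2, B1–B3, B3–B4, B4–B5, B5–B6, B2–B7, B6–B8

Each bag holds 3 vertices, so the decomposition has width 2, which upper-bounds the treewidth. For the lower bound, the 3 vertices {1, 7, 9} are pairwise adjacent, and any tree decomposition puts a clique entirely inside one bag — forcing width ≥ 2. Therefore the treewidth is 2.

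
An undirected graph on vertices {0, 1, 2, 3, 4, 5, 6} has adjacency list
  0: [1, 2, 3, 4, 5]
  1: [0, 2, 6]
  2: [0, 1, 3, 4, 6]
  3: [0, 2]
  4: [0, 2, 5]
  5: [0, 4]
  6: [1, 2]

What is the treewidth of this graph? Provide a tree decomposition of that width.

Each bag holds 3 vertices, so the decomposition has width 2, which upper-bounds the treewidth. On the other hand G contains the 3-clique {0, 1, 2}. A clique must lie in a single bag of any decomposition, so no decomposition can have width below 2. Hence tw(G) = 2 exactly.

Treewidth 2.
One such decomposition:
Bags: B1 = {0, 2, 4}  B2 = {0, 2, 3}  B3 = {0, 4, 5}  B4 = {0, 1, 2}  B5 = {1, 2, 6}
Tree: B1–B2, B1–B3, B1–B4, B4–B5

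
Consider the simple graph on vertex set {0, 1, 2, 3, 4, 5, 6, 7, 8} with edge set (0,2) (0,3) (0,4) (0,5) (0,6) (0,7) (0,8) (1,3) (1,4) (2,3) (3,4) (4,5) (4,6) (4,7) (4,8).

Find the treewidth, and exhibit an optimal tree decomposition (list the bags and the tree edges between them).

Every bag has size at most 3, so the width is 3 − 1 = 2 and tw(G) ≤ 2. For the lower bound, the 3 vertices {0, 2, 3} are pairwise adjacent, and any tree decomposition puts a clique entirely inside one bag — forcing width ≥ 2. Combining the bounds, tw(G) = 2.

Treewidth 2.
One such decomposition:
Bags: B1 = {0, 4, 5}  B2 = {0, 3, 4}  B3 = {1, 3, 4}  B4 = {0, 2, 3}  B5 = {0, 4, 8}  B6 = {0, 4, 7}  B7 = {0, 4, 6}
Tree: B1–B2, B2–B3, B2–B4, B1–B5, B1–B6, B1–B7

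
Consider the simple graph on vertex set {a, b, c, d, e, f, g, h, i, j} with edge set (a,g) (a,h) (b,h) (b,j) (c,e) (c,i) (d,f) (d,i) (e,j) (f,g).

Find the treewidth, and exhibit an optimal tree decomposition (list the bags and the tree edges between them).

Each bag holds 3 vertices, so the decomposition has width 2, which upper-bounds the treewidth. The edges a–h–b–j–e–c–i–d–f–g–a form a cycle, so G is not a tree and its treewidth is at least 2. Therefore the treewidth is 2.

Treewidth 2.
Bags: B1 = {a, b, h}  B2 = {a, b, j}  B3 = {a, e, j}  B4 = {a, c, e}  B5 = {a, c, i}  B6 = {a, d, i}  B7 = {a, d, f}  B8 = {a, f, g}
Tree: B1–B2, B2–B3, B3–B4, B4–B5, B5–B6, B6–B7, B7–B8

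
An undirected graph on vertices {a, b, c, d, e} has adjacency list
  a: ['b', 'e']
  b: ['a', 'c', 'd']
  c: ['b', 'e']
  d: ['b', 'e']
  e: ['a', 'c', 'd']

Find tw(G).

A width-2 tree decomposition is:
Bags: B1 = {a, b, e}  B2 = {b, d, e}  B3 = {b, c, e}
Tree: B1–B2, B2–B3
Each bag holds 3 vertices, so the decomposition has width 2, which upper-bounds the treewidth. The edges e–a–b–d–e form a cycle, so G is not a tree and its treewidth is at least 2. The upper and lower bounds meet at 2, so that is the treewidth.

2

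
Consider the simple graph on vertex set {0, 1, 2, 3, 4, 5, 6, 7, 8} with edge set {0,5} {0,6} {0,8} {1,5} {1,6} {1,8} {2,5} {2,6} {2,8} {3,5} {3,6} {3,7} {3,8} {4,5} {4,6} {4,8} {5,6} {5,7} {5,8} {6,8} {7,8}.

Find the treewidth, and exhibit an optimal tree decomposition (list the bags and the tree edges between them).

Treewidth 3.
Bags: B1 = {3, 5, 6, 8}  B2 = {4, 5, 6, 8}  B3 = {0, 5, 6, 8}  B4 = {3, 5, 7, 8}  B5 = {1, 5, 6, 8}  B6 = {2, 5, 6, 8}
Tree: B1–B2, B2–B3, B1–B4, B3–B5, B3–B6

The largest bag has 4 vertices, giving width 3; this decomposition certifies tw(G) ≤ 3. For the lower bound, the 4 vertices {0, 5, 6, 8} are pairwise adjacent, and any tree decomposition puts a clique entirely inside one bag — forcing width ≥ 3. The upper and lower bounds meet at 3, so that is the treewidth.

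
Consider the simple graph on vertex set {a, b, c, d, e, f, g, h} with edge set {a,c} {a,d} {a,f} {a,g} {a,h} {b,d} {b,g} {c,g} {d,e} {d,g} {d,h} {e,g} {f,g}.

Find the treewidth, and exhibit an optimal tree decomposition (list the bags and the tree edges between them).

Treewidth 2.
One such decomposition:
Bags: B1 = {d, e, g}  B2 = {a, d, g}  B3 = {a, c, g}  B4 = {a, d, h}  B5 = {a, f, g}  B6 = {b, d, g}
Tree: B1–B2, B2–B3, B2–B4, B3–B5, B1–B6

Each bag holds 3 vertices, so the decomposition has width 2, which upper-bounds the treewidth. Conversely, {d, e, g} is a clique of size 3, and the vertices of any clique must share a bag in every tree decomposition; so some bag has ≥ 3 vertices and tw(G) ≥ 2. Hence tw(G) = 2 exactly.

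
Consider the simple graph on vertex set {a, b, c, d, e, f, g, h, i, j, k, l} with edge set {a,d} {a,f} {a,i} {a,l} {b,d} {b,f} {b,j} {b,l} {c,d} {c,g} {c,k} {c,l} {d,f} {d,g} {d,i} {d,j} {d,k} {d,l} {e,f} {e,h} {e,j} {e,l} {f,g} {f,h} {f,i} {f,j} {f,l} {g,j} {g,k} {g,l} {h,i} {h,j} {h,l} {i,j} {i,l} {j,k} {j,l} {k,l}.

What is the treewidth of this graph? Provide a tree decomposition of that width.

Treewidth 4.
Bags: B1 = {d, f, g, j, l}  B2 = {d, f, i, j, l}  B3 = {d, g, j, k, l}  B4 = {f, h, i, j, l}  B5 = {a, d, f, i, l}  B6 = {b, d, f, j, l}  B7 = {c, d, g, k, l}  B8 = {e, f, h, j, l}
Tree: B1–B2, B1–B3, B2–B4, B2–B5, B2–B6, B3–B7, B4–B8

Each bag holds 5 vertices, so the decomposition has width 4, which upper-bounds the treewidth. Conversely, {c, d, g, k, l} is a clique of size 5, and the vertices of any clique must share a bag in every tree decomposition; so some bag has ≥ 5 vertices and tw(G) ≥ 4. Therefore the treewidth is 4.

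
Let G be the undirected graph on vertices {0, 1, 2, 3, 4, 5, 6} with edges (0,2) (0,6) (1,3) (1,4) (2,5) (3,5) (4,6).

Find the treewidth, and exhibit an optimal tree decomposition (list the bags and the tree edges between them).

Treewidth 2.
One optimal decomposition is:
Bags: B1 = {0, 2, 5}  B2 = {0, 5, 6}  B3 = {4, 5, 6}  B4 = {1, 4, 5}  B5 = {1, 3, 5}
Tree: B1–B2, B2–B3, B3–B4, B4–B5

The largest bag has 3 vertices, giving width 2; this decomposition certifies tw(G) ≤ 2. Since 5–2–0–6–4–1–3–5 is a cycle in G, G is not acyclic. Forests are exactly the graphs of treewidth ≤ 1, so tw(G) ≥ 2. Combining the bounds, tw(G) = 2.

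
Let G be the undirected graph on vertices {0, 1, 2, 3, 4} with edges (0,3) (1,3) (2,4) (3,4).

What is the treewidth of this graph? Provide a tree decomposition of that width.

Treewidth 1.
Bags: B1 = {3, 4}  B2 = {2, 4}  B3 = {1, 3}  B4 = {0, 3}
Tree: B1–B2, B1–B3, B1–B4

Every bag has size at most 2, so the width is 2 − 1 = 1 and tw(G) ≤ 1. Since G has at least one edge (e.g. 4–3), it is not an edgeless graph, so tw(G) ≥ 1. Therefore the treewidth is 1.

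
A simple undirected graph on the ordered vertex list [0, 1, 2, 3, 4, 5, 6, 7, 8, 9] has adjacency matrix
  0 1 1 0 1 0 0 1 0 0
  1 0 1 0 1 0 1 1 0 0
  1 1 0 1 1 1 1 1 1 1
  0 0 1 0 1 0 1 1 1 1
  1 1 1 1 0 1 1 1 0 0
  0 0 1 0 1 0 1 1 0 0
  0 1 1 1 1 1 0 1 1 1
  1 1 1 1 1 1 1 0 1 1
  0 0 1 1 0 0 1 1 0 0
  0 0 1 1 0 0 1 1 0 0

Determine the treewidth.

4

A width-4 tree decomposition is:
Bags: B1 = {0, 1, 2, 4, 7}  B2 = {1, 2, 4, 6, 7}  B3 = {2, 4, 5, 6, 7}  B4 = {2, 3, 4, 6, 7}  B5 = {2, 3, 6, 7, 9}  B6 = {2, 3, 6, 7, 8}
Tree: B1–B2, B2–B3, B2–B4, B4–B5, B4–B6
The largest bag has 5 vertices, giving width 4; this decomposition certifies tw(G) ≤ 4. For the lower bound, the 5 vertices {0, 1, 2, 4, 7} are pairwise adjacent, and any tree decomposition puts a clique entirely inside one bag — forcing width ≥ 4. Hence tw(G) = 4 exactly.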